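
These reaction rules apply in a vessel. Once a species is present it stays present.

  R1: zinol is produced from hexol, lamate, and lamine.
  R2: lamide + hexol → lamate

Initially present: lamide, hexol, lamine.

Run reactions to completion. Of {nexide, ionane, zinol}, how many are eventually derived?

lamide and hexol present → lamate forms (R2).
hexol, lamate, and lamine present → zinol forms (R1).
No rule produces nexide, and it is not given.
No rule produces ionane, and it is not given.
zinol: reached.
Reached: zinol — 1 of the 3.

1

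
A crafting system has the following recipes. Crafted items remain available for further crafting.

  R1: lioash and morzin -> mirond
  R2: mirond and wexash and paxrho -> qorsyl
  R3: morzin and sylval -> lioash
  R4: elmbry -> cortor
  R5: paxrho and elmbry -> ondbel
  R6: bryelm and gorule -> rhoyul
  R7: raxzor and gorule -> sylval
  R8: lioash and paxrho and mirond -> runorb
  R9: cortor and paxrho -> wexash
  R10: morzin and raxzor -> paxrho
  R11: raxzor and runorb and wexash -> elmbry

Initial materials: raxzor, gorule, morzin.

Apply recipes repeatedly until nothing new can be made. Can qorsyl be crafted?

No

qorsyl would need mirond, wexash, and paxrho (R2), but wexash is never obtained.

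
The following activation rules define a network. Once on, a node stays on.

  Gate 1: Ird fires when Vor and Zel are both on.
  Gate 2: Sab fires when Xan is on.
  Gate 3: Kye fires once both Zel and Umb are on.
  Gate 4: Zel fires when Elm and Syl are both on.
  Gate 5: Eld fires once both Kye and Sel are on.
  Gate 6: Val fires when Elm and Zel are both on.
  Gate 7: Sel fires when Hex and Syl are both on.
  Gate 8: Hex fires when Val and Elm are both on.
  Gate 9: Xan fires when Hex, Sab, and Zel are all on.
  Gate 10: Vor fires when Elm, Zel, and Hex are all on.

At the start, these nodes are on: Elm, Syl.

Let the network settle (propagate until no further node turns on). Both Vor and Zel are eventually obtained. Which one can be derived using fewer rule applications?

Zel

Zel: Elm and Syl are on, so Zel fires (Gate 4). [1 rule application]
Vor: Gate 4: Elm and Syl on → Zel on. Gate 6: Elm and Zel on → Val on. Val and Elm are on, so Hex fires (Gate 8). Elm, Zel, and Hex are on, so Vor fires (Gate 10). [4 rule applications]
Zel needs fewer.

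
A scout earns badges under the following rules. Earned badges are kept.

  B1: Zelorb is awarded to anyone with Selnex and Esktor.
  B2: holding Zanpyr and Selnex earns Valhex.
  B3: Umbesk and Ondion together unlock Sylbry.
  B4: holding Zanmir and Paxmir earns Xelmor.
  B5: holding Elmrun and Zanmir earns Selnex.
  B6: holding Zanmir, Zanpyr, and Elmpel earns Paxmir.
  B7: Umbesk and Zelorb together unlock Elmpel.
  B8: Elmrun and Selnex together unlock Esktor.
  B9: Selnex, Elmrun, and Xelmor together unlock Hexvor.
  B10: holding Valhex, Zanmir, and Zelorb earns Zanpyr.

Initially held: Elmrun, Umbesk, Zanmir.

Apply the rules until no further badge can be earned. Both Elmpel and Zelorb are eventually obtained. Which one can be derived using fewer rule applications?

Zelorb

Zelorb: With Elmrun and Zanmir, Selnex is earned (B5). With Elmrun and Selnex, Esktor is earned (B8). With Selnex and Esktor, Zelorb is earned (B1). [3 rule applications]
Elmpel: With Elmrun and Zanmir, Selnex is earned (B5). With Elmrun and Selnex, Esktor is earned (B8). With Selnex and Esktor, Zelorb is earned (B1). With Umbesk and Zelorb, Elmpel is earned (B7). [4 rule applications]
Zelorb needs fewer.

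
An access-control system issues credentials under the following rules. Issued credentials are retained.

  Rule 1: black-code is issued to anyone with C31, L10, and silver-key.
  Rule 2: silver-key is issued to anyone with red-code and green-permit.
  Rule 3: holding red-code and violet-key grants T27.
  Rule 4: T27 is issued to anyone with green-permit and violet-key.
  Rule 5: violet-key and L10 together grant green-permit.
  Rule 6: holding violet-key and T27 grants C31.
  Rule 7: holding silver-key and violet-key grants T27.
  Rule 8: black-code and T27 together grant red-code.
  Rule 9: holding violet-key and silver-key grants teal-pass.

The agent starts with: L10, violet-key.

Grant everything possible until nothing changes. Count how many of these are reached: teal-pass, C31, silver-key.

Holding violet-key and L10 grants green-permit (Rule 5).
Holding green-permit and violet-key grants T27 (Rule 4).
Holding violet-key and T27 grants C31 (Rule 6).
teal-pass would need violet-key and silver-key (Rule 9), but silver-key is never granted.
C31: reached.
silver-key would need red-code and green-permit (Rule 2), but red-code is never granted.
Reached: C31 — 1 of the 3.

1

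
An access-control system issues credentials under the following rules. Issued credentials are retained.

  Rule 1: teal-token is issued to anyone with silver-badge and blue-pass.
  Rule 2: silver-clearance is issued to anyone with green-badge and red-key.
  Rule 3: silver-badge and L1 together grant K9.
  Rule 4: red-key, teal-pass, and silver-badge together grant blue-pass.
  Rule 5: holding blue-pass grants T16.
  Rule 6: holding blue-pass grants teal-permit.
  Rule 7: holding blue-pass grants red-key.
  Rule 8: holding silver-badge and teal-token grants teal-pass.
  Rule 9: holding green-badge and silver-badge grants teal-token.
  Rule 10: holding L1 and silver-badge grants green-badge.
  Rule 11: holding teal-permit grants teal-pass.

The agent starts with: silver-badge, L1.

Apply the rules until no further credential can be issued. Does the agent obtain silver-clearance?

No

silver-clearance would need green-badge and red-key (Rule 2), but red-key is never granted.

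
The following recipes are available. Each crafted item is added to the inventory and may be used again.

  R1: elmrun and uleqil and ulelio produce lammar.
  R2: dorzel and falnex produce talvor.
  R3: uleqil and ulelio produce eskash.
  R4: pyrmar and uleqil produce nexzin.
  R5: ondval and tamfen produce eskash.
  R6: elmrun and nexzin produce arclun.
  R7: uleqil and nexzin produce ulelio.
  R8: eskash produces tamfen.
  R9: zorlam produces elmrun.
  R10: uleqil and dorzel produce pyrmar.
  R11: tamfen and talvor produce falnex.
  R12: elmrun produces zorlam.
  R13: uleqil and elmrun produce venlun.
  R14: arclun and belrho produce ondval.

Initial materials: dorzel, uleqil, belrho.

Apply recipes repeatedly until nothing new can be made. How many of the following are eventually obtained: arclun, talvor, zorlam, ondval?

0

arclun would need elmrun and nexzin (R6), but elmrun is never obtained.
talvor would need dorzel and falnex (R2), but falnex is never obtained.
zorlam would need elmrun (R12), but elmrun is never obtained.
ondval would need arclun and belrho (R14), but arclun is never obtained.
None of the 4 are reached.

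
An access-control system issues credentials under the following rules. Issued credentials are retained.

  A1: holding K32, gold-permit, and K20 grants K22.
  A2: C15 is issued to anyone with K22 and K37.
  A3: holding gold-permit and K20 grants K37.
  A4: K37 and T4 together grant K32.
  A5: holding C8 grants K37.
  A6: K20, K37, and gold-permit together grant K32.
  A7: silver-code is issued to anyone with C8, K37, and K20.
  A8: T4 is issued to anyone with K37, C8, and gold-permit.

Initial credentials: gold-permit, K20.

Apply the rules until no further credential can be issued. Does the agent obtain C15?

Holding gold-permit and K20 grants K37 (A3).
Holding K20, K37, and gold-permit grants K32 (A6).
Holding K32, gold-permit, and K20 grants K22 (A1).
Holding K22 and K37 grants C15 (A2).

Yes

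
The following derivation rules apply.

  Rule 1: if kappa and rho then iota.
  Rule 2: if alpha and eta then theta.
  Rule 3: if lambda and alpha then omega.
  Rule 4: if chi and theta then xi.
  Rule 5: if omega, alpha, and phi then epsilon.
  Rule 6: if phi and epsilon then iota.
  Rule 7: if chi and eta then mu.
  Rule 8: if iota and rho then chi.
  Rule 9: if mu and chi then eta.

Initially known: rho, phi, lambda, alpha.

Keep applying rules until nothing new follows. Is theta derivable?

No

theta would need alpha and eta (Rule 2), but eta is never established.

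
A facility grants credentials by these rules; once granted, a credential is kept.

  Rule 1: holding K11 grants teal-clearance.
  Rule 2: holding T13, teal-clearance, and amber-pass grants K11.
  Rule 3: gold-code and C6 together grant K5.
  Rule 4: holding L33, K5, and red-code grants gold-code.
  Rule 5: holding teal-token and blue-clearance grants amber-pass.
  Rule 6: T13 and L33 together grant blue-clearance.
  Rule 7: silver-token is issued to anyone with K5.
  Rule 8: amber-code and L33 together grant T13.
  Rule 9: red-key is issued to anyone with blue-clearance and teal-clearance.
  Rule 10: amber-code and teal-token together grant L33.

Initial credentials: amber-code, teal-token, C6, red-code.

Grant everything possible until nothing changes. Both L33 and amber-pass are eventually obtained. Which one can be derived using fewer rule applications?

L33

L33: Holding amber-code and teal-token grants L33 (Rule 10). [1 rule application]
amber-pass: Holding amber-code and teal-token grants L33 (Rule 10). Holding amber-code and L33 grants T13 (Rule 8). Holding T13 and L33 grants blue-clearance (Rule 6). Holding teal-token and blue-clearance grants amber-pass (Rule 5). [4 rule applications]
L33 needs fewer.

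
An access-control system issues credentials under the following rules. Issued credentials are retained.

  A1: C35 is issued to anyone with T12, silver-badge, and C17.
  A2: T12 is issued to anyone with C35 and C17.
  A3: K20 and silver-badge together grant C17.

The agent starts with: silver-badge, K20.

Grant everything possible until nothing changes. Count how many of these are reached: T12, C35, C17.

1

Holding K20 and silver-badge grants C17 (A3).
T12 would need C35 and C17 (A2), but C35 is never granted.
C35 would need T12, silver-badge, and C17 (A1), but T12 is never granted.
C17: reached.
Reached: C17 — 1 of the 3.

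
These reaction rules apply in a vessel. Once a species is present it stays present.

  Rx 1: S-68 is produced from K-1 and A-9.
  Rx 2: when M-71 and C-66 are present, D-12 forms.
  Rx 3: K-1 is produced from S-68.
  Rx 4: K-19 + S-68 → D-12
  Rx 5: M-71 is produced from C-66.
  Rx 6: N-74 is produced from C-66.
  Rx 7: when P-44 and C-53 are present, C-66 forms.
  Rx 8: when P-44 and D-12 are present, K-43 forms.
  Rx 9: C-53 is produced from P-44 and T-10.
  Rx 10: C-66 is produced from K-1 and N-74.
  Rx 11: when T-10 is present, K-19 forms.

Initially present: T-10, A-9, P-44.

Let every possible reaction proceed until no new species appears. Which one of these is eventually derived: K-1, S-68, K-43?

K-43

P-44 and T-10 present → C-53 forms (Rx 9).
P-44 and C-53 present → C-66 forms (Rx 7).
C-66 present → M-71 forms (Rx 5).
M-71 and C-66 present → D-12 forms (Rx 2).
P-44 and D-12 present → K-43 forms (Rx 8).
K-1 would need S-68 (Rx 3), but S-68 never forms. S-68 would need K-1 and A-9 (Rx 1), but K-1 never forms.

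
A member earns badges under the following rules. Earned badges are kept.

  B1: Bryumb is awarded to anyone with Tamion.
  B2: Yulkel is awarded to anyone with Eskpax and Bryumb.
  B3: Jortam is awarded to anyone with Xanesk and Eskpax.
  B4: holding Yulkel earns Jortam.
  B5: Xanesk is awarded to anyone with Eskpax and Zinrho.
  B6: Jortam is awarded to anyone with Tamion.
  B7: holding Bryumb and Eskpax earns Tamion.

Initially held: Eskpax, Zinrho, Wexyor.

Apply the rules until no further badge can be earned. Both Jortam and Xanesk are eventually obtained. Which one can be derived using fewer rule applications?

Xanesk

Xanesk: With Eskpax and Zinrho, Xanesk is earned (B5). [1 rule application]
Jortam: With Eskpax and Zinrho, Xanesk is earned (B5). With Xanesk and Eskpax, Jortam is earned (B3). [2 rule applications]
Xanesk needs fewer.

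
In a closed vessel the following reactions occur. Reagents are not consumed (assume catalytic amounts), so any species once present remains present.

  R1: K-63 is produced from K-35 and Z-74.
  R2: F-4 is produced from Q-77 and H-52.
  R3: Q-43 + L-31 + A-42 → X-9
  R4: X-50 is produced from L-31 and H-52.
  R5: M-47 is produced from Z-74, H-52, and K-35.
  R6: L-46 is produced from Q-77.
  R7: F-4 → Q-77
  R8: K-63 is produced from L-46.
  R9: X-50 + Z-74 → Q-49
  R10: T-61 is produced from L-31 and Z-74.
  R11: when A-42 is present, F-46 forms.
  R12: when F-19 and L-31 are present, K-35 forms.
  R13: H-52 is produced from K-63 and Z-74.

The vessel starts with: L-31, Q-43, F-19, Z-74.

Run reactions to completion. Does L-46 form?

L-46 would need Q-77 (R6), but Q-77 never forms.

No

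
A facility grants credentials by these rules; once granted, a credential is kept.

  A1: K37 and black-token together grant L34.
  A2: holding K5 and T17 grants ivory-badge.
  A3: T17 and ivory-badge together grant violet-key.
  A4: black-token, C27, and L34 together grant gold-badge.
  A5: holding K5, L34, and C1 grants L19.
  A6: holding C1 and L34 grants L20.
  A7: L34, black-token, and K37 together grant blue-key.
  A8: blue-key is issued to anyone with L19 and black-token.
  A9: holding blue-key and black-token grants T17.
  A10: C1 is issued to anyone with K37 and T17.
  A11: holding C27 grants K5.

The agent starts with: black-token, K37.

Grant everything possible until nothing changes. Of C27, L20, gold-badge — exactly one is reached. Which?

Holding K37 and black-token grants L34 (A1).
Holding L34, black-token, and K37 grants blue-key (A7).
Holding blue-key and black-token grants T17 (A9).
Holding K37 and T17 grants C1 (A10).
Holding C1 and L34 grants L20 (A6).
No rule produces C27, and it is not given. gold-badge would need black-token, C27, and L34 (A4), but C27 is never granted.

L20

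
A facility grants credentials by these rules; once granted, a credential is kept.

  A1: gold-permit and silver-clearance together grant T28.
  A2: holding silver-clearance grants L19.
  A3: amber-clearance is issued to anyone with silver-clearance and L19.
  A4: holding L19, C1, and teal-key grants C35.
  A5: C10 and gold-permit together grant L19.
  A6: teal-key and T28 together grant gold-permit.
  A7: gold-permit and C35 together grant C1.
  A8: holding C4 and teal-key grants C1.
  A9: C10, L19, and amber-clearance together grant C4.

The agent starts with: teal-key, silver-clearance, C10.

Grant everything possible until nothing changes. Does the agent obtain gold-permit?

gold-permit would need teal-key and T28 (A6), but T28 is never granted.

No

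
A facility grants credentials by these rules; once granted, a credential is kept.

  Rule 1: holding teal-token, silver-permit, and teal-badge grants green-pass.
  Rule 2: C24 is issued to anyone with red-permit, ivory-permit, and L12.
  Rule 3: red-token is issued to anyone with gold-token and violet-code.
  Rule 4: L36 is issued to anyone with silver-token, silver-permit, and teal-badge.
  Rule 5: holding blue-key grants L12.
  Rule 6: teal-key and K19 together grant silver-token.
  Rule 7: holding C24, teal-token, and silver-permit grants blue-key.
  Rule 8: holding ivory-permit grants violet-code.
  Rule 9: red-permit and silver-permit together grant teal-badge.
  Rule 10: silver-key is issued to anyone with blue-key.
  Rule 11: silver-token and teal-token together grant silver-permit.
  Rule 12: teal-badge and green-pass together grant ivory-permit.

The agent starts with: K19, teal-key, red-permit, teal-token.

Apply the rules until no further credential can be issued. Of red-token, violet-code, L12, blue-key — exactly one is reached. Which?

violet-code

Holding teal-key and K19 grants silver-token (Rule 6).
Holding silver-token and teal-token grants silver-permit (Rule 11).
Holding red-permit and silver-permit grants teal-badge (Rule 9).
Holding teal-token, silver-permit, and teal-badge grants green-pass (Rule 1).
Holding teal-badge and green-pass grants ivory-permit (Rule 12).
Holding ivory-permit grants violet-code (Rule 8).
L12 would need blue-key (Rule 5), but blue-key is never granted. red-token would need gold-token and violet-code (Rule 3), but gold-token is never granted. blue-key would need C24, teal-token, and silver-permit (Rule 7), but C24 is never granted.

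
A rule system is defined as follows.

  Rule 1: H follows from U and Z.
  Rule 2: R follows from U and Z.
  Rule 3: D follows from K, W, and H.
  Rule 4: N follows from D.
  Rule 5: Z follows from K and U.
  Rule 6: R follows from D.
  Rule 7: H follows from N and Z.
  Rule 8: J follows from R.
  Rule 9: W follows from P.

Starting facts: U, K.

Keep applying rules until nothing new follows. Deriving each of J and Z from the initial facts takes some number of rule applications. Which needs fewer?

Z

Z: K and U hold, so Z follows (Rule 5). [1 rule application]
J: From K and U, Rule 5 gives Z. From U and Z, Rule 2 gives R. From R, Rule 8 gives J. [3 rule applications]
Z needs fewer.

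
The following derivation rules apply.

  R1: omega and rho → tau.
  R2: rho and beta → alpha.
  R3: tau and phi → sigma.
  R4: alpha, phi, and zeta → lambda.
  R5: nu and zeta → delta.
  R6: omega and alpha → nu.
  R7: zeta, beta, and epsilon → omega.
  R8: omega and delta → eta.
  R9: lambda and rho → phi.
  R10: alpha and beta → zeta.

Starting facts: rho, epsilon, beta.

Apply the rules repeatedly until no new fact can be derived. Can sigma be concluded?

No

sigma would need tau and phi (R3), but phi is never established.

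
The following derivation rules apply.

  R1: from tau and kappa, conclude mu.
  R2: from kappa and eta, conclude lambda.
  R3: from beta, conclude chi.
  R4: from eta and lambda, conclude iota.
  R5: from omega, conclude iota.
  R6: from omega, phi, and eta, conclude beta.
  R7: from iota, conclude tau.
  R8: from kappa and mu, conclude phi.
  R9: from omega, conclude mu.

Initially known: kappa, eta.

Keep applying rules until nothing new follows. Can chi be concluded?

No

chi would need beta (R3), but beta is never established.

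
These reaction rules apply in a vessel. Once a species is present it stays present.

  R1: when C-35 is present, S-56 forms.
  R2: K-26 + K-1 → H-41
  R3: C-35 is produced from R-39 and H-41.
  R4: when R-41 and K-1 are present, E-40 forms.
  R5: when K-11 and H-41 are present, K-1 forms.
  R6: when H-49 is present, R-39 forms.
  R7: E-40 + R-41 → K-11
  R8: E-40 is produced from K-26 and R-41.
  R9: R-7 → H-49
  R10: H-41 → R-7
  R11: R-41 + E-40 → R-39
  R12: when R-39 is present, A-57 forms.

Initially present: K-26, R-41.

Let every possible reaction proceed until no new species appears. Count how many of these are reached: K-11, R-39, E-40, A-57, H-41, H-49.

4

K-26 and R-41 present → E-40 forms (R8).
E-40 and R-41 present → K-11 forms (R7).
R-41 and E-40 present → R-39 forms (R11).
R-39 present → A-57 forms (R12).
K-11: reached.
R-39: reached.
E-40: reached.
A-57: reached.
H-41 would need K-26 and K-1 (R2), but K-1 never forms.
H-49 would need R-7 (R9), but R-7 never forms.
Reached: K-11, R-39, E-40, and A-57 — 4 of the 6.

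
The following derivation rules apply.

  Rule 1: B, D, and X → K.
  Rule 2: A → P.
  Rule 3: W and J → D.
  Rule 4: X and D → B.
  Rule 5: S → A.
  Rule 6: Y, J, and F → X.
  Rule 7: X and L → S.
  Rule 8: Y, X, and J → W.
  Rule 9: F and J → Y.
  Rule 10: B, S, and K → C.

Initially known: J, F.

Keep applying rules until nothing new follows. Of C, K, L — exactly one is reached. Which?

F and J hold, so Y follows (Rule 9).
From Y, J, and F, Rule 6 gives X.
Y, X, and J hold, so W follows (Rule 8).
W and J hold, so D follows (Rule 3).
X and D hold, so B follows (Rule 4).
B, D, and X hold, so K follows (Rule 1).
C would need B, S, and K (Rule 10), but S is never established. No rule produces L, and it is not given.

K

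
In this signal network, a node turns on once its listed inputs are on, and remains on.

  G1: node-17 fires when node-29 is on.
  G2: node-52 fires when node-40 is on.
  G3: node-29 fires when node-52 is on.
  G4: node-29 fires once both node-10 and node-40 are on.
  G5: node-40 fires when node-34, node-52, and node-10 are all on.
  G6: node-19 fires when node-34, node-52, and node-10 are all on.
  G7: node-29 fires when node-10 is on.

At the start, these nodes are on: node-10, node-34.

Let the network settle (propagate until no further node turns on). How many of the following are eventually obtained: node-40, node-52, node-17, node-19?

1

G7: node-10 on → node-29 on.
node-29 is on, so node-17 fires (G1).
node-40 would need node-34, node-52, and node-10 (G5), but node-52 never turns on.
node-52 would need node-40 (G2), but node-40 never turns on.
node-17: reached.
node-19 would need node-34, node-52, and node-10 (G6), but node-52 never turns on.
Reached: node-17 — 1 of the 4.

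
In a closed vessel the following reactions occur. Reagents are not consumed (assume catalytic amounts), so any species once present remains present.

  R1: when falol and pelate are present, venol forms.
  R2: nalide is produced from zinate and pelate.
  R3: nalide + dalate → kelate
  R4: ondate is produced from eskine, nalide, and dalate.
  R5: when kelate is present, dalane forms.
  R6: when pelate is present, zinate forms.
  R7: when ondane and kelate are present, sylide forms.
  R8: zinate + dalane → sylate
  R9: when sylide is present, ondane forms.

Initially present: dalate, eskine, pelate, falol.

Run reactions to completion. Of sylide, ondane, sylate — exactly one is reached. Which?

sylate

pelate present → zinate forms (R6).
zinate and pelate present → nalide forms (R2).
nalide and dalate present → kelate forms (R3).
kelate present → dalane forms (R5).
zinate and dalane present → sylate forms (R8).
sylide would need ondane and kelate (R7), but ondane never forms. ondane would need sylide (R9), but sylide never forms.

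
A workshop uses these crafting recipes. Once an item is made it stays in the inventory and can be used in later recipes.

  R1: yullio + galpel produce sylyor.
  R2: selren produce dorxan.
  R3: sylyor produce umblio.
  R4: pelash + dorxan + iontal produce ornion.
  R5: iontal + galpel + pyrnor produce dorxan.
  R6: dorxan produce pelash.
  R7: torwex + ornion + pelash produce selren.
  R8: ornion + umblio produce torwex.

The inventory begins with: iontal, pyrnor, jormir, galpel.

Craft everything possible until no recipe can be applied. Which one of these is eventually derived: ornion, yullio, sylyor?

ornion

iontal + galpel + pyrnor → dorxan (R5).
Using R6, dorxan makes pelash.
pelash + dorxan + iontal → ornion (R4).
sylyor would need yullio and galpel (R1), but yullio is never obtained. No rule produces yullio, and it is not given.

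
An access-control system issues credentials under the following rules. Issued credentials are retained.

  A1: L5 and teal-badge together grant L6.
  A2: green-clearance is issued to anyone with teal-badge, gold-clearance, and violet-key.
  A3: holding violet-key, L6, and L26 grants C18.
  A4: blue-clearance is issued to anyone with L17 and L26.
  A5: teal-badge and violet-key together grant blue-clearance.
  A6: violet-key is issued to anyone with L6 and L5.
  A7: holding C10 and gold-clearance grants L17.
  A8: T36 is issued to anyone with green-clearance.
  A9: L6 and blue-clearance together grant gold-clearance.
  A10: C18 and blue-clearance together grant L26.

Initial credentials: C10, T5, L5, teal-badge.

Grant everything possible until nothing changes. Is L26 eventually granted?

No

L26 would need C18 and blue-clearance (A10), but C18 is never granted.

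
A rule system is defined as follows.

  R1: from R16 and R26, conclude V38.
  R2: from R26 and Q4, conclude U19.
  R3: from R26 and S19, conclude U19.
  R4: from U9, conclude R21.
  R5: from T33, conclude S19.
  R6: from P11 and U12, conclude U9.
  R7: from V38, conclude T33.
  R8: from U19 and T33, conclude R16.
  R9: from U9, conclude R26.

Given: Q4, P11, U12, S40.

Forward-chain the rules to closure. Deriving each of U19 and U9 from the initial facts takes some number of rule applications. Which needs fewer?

U9

U9: P11 and U12 hold, so U9 follows (R6). [1 rule application]
U19: P11 and U12 hold, so U9 follows (R6). From U9, R9 gives R26. R26 and Q4 hold, so U19 follows (R2). [3 rule applications]
U9 needs fewer.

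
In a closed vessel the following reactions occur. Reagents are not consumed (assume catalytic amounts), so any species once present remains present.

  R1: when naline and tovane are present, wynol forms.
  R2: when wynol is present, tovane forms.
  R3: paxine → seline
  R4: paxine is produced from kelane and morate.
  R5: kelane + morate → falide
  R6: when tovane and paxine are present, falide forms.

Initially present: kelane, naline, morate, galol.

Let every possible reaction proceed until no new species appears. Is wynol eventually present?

wynol would need naline and tovane (R1), but tovane never forms.

No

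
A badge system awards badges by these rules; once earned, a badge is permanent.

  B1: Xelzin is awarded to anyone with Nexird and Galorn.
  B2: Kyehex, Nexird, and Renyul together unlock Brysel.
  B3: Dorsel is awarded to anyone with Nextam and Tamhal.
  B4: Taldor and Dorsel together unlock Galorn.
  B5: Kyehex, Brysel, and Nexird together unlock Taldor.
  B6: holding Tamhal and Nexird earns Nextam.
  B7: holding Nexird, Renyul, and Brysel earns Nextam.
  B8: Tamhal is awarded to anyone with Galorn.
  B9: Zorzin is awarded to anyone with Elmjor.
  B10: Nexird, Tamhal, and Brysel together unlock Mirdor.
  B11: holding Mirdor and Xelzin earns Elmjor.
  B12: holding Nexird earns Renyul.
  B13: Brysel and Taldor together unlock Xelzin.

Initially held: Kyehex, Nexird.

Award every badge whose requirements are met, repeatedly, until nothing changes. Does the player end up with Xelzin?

Yes

With Nexird, Renyul is earned (B12).
With Kyehex, Nexird, and Renyul, Brysel is earned (B2).
With Kyehex, Brysel, and Nexird, Taldor is earned (B5).
With Brysel and Taldor, Xelzin is earned (B13).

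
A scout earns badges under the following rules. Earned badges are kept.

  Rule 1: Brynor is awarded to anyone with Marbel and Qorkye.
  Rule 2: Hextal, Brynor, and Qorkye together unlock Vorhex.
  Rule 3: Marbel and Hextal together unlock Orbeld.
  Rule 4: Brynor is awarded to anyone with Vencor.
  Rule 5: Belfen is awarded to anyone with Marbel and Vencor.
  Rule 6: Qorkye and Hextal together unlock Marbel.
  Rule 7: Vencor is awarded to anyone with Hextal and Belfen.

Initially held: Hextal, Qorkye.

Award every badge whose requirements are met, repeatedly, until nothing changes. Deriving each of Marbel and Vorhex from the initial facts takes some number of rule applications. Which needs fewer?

Marbel: With Qorkye and Hextal, Marbel is earned (Rule 6). [1 rule application]
Vorhex: With Qorkye and Hextal, Marbel is earned (Rule 6). With Marbel and Qorkye, Brynor is earned (Rule 1). With Hextal, Brynor, and Qorkye, Vorhex is earned (Rule 2). [3 rule applications]
Marbel needs fewer.

Marbel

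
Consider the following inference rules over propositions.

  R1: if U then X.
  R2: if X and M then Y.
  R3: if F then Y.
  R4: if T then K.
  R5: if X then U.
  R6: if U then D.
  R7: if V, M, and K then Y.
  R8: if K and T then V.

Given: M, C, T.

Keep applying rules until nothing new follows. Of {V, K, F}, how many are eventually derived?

2

From T, R4 gives K.
From K and T, R8 gives V.
V: reached.
K: reached.
No rule produces F, and it is not given.
Reached: V and K — 2 of the 3.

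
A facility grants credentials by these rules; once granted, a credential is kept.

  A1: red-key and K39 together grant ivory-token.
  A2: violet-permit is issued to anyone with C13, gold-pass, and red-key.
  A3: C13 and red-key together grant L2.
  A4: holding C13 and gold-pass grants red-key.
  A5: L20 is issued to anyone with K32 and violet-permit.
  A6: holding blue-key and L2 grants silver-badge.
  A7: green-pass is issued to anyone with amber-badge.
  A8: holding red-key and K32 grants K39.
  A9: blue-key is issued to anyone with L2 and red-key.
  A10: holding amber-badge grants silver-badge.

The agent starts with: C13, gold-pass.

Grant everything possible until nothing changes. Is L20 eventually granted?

No

L20 would need K32 and violet-permit (A5), but K32 is never granted.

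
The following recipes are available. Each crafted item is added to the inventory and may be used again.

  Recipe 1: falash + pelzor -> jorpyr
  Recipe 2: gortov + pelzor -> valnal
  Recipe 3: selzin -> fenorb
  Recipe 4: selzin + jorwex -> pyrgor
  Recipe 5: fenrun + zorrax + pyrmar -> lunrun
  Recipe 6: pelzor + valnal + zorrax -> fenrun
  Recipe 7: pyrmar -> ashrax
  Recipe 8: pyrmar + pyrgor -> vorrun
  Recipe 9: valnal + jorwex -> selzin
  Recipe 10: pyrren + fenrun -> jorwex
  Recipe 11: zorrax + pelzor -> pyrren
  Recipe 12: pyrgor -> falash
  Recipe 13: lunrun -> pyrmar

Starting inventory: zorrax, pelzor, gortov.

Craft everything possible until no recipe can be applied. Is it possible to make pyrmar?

No

pyrmar would need lunrun (Recipe 13), but lunrun is never obtained.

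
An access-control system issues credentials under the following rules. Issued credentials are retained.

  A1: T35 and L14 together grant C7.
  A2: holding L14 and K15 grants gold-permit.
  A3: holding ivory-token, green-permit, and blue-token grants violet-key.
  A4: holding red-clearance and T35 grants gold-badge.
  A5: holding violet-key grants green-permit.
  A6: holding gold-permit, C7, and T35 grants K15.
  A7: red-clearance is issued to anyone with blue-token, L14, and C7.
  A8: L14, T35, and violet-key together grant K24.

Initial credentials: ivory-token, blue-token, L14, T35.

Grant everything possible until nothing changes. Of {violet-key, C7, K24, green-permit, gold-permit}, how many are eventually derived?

Holding T35 and L14 grants C7 (A1).
violet-key would need ivory-token, green-permit, and blue-token (A3), but green-permit is never granted.
C7: reached.
K24 would need L14, T35, and violet-key (A8), but violet-key is never granted.
green-permit would need violet-key (A5), but violet-key is never granted.
gold-permit would need L14 and K15 (A2), but K15 is never granted.
Reached: C7 — 1 of the 5.

1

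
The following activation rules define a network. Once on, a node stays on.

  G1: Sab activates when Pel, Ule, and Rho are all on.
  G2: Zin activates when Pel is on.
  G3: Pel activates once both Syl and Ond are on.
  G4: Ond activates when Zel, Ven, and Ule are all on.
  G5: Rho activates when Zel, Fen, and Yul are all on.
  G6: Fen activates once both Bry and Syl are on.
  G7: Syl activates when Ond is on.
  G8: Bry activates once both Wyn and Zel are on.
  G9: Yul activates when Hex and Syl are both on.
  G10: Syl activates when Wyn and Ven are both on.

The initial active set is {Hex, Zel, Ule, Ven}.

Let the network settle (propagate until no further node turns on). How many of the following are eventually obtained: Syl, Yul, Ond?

Zel, Ven, and Ule are on, so Ond activates (G4).
Ond is on, so Syl activates (G7).
G9: Hex and Syl on → Yul on.
Syl: reached.
Yul: reached.
Ond: reached.
All 3 are reached.

3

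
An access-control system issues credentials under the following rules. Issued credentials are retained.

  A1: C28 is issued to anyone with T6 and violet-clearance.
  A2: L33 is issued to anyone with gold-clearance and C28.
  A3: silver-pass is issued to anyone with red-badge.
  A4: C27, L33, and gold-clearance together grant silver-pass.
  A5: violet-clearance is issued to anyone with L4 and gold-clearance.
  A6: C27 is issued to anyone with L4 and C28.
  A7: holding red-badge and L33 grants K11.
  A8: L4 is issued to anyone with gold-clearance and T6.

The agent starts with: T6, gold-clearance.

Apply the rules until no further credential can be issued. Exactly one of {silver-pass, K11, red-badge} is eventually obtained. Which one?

Holding gold-clearance and T6 grants L4 (A8).
Holding L4 and gold-clearance grants violet-clearance (A5).
Holding T6 and violet-clearance grants C28 (A1).
Holding gold-clearance and C28 grants L33 (A2).
Holding L4 and C28 grants C27 (A6).
Holding C27, L33, and gold-clearance grants silver-pass (A4).
K11 would need red-badge and L33 (A7), but red-badge is never granted. No rule produces red-badge, and it is not given.

silver-pass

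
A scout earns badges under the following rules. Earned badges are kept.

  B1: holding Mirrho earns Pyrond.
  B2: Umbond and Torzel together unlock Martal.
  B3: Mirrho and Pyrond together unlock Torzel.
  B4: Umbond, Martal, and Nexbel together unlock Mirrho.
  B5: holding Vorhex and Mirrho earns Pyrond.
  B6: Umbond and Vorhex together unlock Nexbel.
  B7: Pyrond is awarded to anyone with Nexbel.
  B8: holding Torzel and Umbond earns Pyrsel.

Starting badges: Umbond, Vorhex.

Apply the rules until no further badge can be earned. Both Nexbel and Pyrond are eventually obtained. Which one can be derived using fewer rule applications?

Nexbel: With Umbond and Vorhex, Nexbel is earned (B6). [1 rule application]
Pyrond: With Umbond and Vorhex, Nexbel is earned (B6). With Nexbel, Pyrond is earned (B7). [2 rule applications]
Nexbel needs fewer.

Nexbel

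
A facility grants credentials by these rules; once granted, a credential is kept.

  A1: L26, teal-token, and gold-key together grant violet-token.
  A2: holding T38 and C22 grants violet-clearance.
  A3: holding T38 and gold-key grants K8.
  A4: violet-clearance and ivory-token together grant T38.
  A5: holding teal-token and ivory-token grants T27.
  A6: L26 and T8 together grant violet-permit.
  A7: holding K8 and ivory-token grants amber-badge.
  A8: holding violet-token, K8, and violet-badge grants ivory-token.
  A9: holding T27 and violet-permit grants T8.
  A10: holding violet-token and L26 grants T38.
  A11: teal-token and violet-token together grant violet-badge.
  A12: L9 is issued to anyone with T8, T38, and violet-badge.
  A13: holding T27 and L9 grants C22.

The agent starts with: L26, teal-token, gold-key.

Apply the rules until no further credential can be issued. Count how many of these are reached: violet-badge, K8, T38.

Holding L26, teal-token, and gold-key grants violet-token (A1).
Holding violet-token and L26 grants T38 (A10).
Holding teal-token and violet-token grants violet-badge (A11).
Holding T38 and gold-key grants K8 (A3).
violet-badge: reached.
K8: reached.
T38: reached.
All 3 are reached.

3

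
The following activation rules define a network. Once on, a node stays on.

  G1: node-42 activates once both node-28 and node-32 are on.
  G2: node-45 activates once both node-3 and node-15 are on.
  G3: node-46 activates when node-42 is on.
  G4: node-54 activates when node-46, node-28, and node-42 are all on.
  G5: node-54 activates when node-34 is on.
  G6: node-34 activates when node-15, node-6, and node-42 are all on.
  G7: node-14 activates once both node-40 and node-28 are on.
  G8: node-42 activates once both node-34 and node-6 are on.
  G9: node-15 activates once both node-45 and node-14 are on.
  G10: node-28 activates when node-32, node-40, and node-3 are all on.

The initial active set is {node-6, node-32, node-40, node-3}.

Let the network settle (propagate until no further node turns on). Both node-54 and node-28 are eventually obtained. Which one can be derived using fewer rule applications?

node-28

node-28: node-32, node-40, and node-3 are on, so node-28 activates (G10). [1 rule application]
node-54: G10: node-32, node-40, and node-3 on → node-28 on. G1: node-28 and node-32 on → node-42 on. G3: node-42 on → node-46 on. node-46, node-28, and node-42 are on, so node-54 activates (G4). [4 rule applications]
node-28 needs fewer.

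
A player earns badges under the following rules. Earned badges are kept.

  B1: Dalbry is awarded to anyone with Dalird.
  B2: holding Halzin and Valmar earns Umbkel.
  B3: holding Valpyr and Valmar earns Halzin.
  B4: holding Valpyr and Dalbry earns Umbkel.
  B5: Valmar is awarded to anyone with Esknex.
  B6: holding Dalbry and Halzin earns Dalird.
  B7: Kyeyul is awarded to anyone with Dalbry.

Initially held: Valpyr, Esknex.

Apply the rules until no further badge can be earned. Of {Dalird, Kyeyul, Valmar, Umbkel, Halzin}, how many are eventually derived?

3

With Esknex, Valmar is earned (B5).
With Valpyr and Valmar, Halzin is earned (B3).
With Halzin and Valmar, Umbkel is earned (B2).
Dalird would need Dalbry and Halzin (B6), but Dalbry is never earned.
Kyeyul would need Dalbry (B7), but Dalbry is never earned.
Valmar: reached.
Umbkel: reached.
Halzin: reached.
Reached: Valmar, Umbkel, and Halzin — 3 of the 5.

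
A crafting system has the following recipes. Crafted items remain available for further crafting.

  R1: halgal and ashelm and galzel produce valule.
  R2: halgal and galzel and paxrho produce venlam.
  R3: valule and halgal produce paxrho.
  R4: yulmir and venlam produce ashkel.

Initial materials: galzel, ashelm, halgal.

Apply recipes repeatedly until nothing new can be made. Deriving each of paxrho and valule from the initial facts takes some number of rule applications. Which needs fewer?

valule: Using R1, halgal, ashelm, and galzel make valule. [1 rule application]
paxrho: Using R1, halgal, ashelm, and galzel make valule. Using R3, valule and halgal make paxrho. [2 rule applications]
valule needs fewer.

valule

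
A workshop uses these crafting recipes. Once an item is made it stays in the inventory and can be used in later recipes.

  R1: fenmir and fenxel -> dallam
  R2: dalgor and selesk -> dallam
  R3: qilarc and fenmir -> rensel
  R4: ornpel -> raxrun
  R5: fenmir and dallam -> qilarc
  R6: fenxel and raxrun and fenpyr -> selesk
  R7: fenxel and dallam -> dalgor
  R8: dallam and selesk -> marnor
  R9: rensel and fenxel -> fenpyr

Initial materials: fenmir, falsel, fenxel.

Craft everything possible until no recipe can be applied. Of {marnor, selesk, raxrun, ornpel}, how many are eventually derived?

marnor would need dallam and selesk (R8), but selesk is never obtained.
selesk would need fenxel, raxrun, and fenpyr (R6), but raxrun is never obtained.
raxrun would need ornpel (R4), but ornpel is never obtained.
No rule produces ornpel, and it is not given.
None of the 4 are reached.

0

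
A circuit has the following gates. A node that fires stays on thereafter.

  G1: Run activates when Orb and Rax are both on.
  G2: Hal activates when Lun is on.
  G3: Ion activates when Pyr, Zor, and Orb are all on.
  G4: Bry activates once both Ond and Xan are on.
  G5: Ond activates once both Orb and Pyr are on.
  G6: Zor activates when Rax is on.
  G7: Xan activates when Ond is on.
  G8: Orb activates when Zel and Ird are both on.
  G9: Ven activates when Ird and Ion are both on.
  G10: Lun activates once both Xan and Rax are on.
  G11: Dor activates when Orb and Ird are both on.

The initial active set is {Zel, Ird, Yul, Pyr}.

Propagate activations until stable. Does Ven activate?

No

Ven would need Ird and Ion (G9), but Ion never turns on.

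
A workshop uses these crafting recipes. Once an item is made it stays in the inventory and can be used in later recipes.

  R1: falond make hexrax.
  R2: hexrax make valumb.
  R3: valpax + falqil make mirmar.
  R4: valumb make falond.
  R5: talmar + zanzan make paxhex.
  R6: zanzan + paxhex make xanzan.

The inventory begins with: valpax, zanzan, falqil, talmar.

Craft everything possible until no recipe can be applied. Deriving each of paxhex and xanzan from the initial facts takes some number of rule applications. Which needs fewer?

paxhex

paxhex: Using R5, talmar and zanzan make paxhex. [1 rule application]
xanzan: talmar + zanzan → paxhex (R5). Using R6, zanzan and paxhex make xanzan. [2 rule applications]
paxhex needs fewer.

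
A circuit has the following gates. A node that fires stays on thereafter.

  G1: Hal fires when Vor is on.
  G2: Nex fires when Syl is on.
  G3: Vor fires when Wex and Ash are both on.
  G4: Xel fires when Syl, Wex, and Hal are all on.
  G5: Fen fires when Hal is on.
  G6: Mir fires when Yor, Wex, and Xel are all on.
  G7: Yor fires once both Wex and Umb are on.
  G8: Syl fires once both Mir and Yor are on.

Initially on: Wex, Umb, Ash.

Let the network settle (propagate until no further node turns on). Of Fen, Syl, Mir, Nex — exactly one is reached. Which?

Fen

G3: Wex and Ash on → Vor on.
G1: Vor on → Hal on.
Hal is on, so Fen fires (G5).
Mir would need Yor, Wex, and Xel (G6), but Xel never turns on. Nex would need Syl (G2), but Syl never turns on. Syl would need Mir and Yor (G8), but Mir never turns on.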